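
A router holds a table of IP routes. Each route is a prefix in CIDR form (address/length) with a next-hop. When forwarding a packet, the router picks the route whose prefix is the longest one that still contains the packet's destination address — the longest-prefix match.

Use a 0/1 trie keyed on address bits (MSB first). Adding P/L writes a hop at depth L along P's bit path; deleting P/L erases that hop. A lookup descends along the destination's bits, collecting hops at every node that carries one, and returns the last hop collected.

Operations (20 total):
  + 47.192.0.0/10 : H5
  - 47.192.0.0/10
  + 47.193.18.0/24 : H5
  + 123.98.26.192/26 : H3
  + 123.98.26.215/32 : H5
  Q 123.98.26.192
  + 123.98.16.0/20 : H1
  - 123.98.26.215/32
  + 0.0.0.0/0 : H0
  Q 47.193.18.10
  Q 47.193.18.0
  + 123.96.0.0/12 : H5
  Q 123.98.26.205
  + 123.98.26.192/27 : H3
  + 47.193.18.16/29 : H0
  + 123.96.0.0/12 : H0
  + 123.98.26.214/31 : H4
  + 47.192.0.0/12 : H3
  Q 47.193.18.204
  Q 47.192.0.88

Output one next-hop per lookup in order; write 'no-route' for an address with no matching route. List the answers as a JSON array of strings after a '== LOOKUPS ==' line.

Trace:
  + 47.192.0.0/10 (H5) depth=10
  del 47.192.0.0/10 (clear depth 10)
  + 47.193.18.0/24 (H5) depth=24
  + 123.98.26.192/26 (H3) depth=26
  + 123.98.26.215/32 (H5) depth=32
  lookup 123.98.26.192: bits 011110110110001000011010110 walk d0:-→d1:-→d2:-→d3:-→d4:-→d5:-→d6:-→d7:-→d8:-→d9:-→d10:-→d11:-→d12:-→d13:-→d14:-→d15:-→d16:-→d17:-→d18:-→d19:-→d20:-→d21:-→d22:-→d23:-→d24:-→d25:-→d26:H3→d27:- -> H3
  + 123.98.16.0/20 (H1) depth=20
  del 123.98.26.215/32 (clear depth 32)
  + 0.0.0.0/0 (H0) depth=0
  lookup 47.193.18.10: bits 001011111100000100010010 walk d0:H0→d1:-→d2:-→d3:-→d4:-→d5:-→d6:-→d7:-→d8:-→d9:-→d10:-→d11:-→d12:-→d13:-→d14:-→d15:-→d16:-→d17:-→d18:-→d19:-→d20:-→d21:-→d22:-→d23:-→d24:H5 -> H5
  lookup 47.193.18.0: bits 001011111100000100010010 walk d0:H0→d1:-→d2:-→d3:-→d4:-→d5:-→d6:-→d7:-→d8:-→d9:-→d10:-→d11:-→d12:-→d13:-→d14:-→d15:-→d16:-→d17:-→d18:-→d19:-→d20:-→d21:-→d22:-→d23:-→d24:H5 -> H5
  + 123.96.0.0/12 (H5) depth=12
  lookup 123.98.26.205: bits 011110110110001000011010110 walk d0:H0→d1:-→d2:-→d3:-→d4:-→d5:-→d6:-→d7:-→d8:-→d9:-→d10:-→d11:-→d12:H5→d13:-→d14:-→d15:-→d16:-→d17:-→d18:-→d19:-→d20:H1→d21:-→d22:-→d23:-→d24:-→d25:-→d26:H3→d27:- -> H3
  + 123.98.26.192/27 (H3) depth=27
  + 47.193.18.16/29 (H0) depth=29
  + 123.96.0.0/12 (H0) depth=12
  + 123.98.26.214/31 (H4) depth=31
  + 47.192.0.0/12 (H3) depth=12
  lookup 47.193.18.204: bits 001011111100000100010010 walk d0:H0→d1:-→d2:-→d3:-→d4:-→d5:-→d6:-→d7:-→d8:-→d9:-→d10:-→d11:-→d12:H3→d13:-→d14:-→d15:-→d16:-→d17:-→d18:-→d19:-→d20:-→d21:-→d22:-→d23:-→d24:H5 -> H5
  lookup 47.192.0.88: bits 001011111100000 walk d0:H0→d1:-→d2:-→d3:-→d4:-→d5:-→d6:-→d7:-→d8:-→d9:-→d10:-→d11:-→d12:H3→d13:-→d14:-→d15:- -> H3

== LOOKUPS ==
["H3","H5","H5","H3","H5","H3"]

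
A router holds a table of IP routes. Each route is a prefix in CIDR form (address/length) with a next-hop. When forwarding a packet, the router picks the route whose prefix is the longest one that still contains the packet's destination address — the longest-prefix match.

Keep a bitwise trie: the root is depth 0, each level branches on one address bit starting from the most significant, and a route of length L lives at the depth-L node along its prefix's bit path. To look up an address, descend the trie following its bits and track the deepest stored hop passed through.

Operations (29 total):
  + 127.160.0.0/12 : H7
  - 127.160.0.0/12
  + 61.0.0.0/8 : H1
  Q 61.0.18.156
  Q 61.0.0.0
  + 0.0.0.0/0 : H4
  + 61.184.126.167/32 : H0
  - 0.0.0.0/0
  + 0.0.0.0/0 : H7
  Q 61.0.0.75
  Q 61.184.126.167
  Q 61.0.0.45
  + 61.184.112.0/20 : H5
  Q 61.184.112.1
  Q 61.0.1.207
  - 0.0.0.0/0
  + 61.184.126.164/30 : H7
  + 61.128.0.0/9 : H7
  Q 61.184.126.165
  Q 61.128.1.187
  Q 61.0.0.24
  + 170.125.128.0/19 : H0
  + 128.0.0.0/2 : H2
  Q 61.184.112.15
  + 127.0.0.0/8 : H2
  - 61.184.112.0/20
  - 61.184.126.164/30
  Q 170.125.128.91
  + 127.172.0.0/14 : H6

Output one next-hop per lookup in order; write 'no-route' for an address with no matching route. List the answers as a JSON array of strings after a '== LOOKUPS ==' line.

Apply in order:
  add 127.160.0.0/12 -> H7 at depth 12
  - 127.160.0.0/12 clear@12
  add 61.0.0.0/8 -> H1 at depth 8
  Q 61.0.18.156: descend 00111101 ; hops seen [H1] ; pick H1
  Q 61.0.0.0: descend 00111101 ; hops seen [H1] ; pick H1
  add 0.0.0.0/0 -> H4 at depth 0
  add 61.184.126.167/32 -> H0 at depth 32
  - 0.0.0.0/0 clear@0
  add 0.0.0.0/0 -> H7 at depth 0
  Q 61.0.0.75: descend 00111101 ; hops seen [H7,H1] ; pick H1
  Q 61.184.126.167: descend 00111101101110000111111010100111 ; hops seen [H7,H1,H0] ; pick H0
  Q 61.0.0.45: descend 00111101 ; hops seen [H7,H1] ; pick H1
  add 61.184.112.0/20 -> H5 at depth 20
  Q 61.184.112.1: descend 00111101101110000111 ; hops seen [H7,H1,H5] ; pick H5
  Q 61.0.1.207: descend 00111101 ; hops seen [H7,H1] ; pick H1
  - 0.0.0.0/0 clear@0
  add 61.184.126.164/30 -> H7 at depth 30
  add 61.128.0.0/9 -> H7 at depth 9
  Q 61.184.126.165: descend 001111011011100001111110101001 ; hops seen [H1,H7,H5,H7] ; pick H7
  Q 61.128.1.187: descend 0011110110 ; hops seen [H1,H7] ; pick H7
  Q 61.0.0.24: descend 00111101 ; hops seen [H1] ; pick H1
  add 170.125.128.0/19 -> H0 at depth 19
  add 128.0.0.0/2 -> H2 at depth 2
  Q 61.184.112.15: descend 00111101101110000111 ; hops seen [H1,H7,H5] ; pick H5
  add 127.0.0.0/8 -> H2 at depth 8
  - 61.184.112.0/20 clear@20
  - 61.184.126.164/30 clear@30
  Q 170.125.128.91: descend 1010101001111101100 ; hops seen [H2,H0] ; pick H0
  add 127.172.0.0/14 -> H6 at depth 14

== LOOKUPS ==
["H1","H1","H1","H0","H1","H5","H1","H7","H7","H1","H5","H0"]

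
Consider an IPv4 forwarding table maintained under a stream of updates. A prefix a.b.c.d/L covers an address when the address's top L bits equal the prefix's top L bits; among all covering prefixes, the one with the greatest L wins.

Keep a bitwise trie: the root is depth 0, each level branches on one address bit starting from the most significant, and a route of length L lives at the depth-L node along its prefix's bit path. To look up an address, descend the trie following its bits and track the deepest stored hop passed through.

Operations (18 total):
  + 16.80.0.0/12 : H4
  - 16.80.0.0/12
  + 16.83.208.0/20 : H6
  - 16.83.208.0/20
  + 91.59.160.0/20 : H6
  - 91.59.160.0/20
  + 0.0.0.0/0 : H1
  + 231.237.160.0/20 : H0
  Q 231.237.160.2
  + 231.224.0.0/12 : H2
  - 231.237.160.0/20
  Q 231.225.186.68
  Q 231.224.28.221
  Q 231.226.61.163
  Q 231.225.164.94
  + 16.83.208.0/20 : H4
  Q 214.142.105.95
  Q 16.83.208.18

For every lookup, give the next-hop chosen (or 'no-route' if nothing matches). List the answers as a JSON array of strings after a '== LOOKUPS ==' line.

Trace:
  + 16.80.0.0/12 (H4) depth=12
  del 16.80.0.0/12 (clear depth 12)
  + 16.83.208.0/20 (H6) depth=20
  del 16.83.208.0/20 (clear depth 20)
  + 91.59.160.0/20 (H6) depth=20
  del 91.59.160.0/20 (clear depth 20)
  + 0.0.0.0/0 (H1) depth=0
  + 231.237.160.0/20 (H0) depth=20
  lookup 231.237.160.2: bits 11100111111011011010 walk d0:H1→d1:-→d2:-→d3:-→d4:-→d5:-→d6:-→d7:-→d8:-→d9:-→d10:-→d11:-→d12:-→d13:-→d14:-→d15:-→d16:-→d17:-→d18:-→d19:-→d20:H0 -> H0
  + 231.224.0.0/12 (H2) depth=12
  del 231.237.160.0/20 (clear depth 20)
  lookup 231.225.186.68: bits 111001111110 walk d0:H1→d1:-→d2:-→d3:-→d4:-→d5:-→d6:-→d7:-→d8:-→d9:-→d10:-→d11:-→d12:H2 -> H2
  lookup 231.224.28.221: bits 111001111110 walk d0:H1→d1:-→d2:-→d3:-→d4:-→d5:-→d6:-→d7:-→d8:-→d9:-→d10:-→d11:-→d12:H2 -> H2
  lookup 231.226.61.163: bits 111001111110 walk d0:H1→d1:-→d2:-→d3:-→d4:-→d5:-→d6:-→d7:-→d8:-→d9:-→d10:-→d11:-→d12:H2 -> H2
  lookup 231.225.164.94: bits 111001111110 walk d0:H1→d1:-→d2:-→d3:-→d4:-→d5:-→d6:-→d7:-→d8:-→d9:-→d10:-→d11:-→d12:H2 -> H2
  + 16.83.208.0/20 (H4) depth=20
  lookup 214.142.105.95: bits 11 walk d0:H1→d1:-→d2:- -> H1
  lookup 16.83.208.18: bits 00010000010100111101 walk d0:H1→d1:-→d2:-→d3:-→d4:-→d5:-→d6:-→d7:-→d8:-→d9:-→d10:-→d11:-→d12:-→d13:-→d14:-→d15:-→d16:-→d17:-→d18:-→d19:-→d20:H4 -> H4

== LOOKUPS ==
["H0","H2","H2","H2","H2","H1","H4"]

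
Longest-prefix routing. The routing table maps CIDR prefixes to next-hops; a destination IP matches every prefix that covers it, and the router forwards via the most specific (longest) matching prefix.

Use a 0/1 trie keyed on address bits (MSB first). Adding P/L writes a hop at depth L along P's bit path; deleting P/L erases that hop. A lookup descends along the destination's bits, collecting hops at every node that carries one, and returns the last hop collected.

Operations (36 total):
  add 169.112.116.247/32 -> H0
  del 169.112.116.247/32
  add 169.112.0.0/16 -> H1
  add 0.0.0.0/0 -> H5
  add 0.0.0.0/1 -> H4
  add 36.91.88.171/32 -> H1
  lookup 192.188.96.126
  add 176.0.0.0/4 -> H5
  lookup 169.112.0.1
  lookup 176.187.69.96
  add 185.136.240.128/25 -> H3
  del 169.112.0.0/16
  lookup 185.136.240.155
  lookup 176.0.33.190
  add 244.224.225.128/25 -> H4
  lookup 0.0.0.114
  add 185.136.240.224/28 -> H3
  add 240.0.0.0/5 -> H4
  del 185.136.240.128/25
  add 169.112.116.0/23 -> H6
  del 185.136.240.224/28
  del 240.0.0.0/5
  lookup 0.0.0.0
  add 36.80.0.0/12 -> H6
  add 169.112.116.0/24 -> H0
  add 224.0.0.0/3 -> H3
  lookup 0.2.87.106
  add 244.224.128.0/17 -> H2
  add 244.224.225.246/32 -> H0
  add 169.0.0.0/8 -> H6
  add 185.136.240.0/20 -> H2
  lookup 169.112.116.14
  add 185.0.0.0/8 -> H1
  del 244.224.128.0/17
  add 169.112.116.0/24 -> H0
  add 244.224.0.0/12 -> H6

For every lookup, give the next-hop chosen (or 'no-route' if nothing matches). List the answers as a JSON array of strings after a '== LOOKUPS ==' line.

Process each operation:
  add 169.112.116.247/32 -> H0 at depth 32
  del 169.112.116.247/32 (clear depth 32)
  add 169.112.0.0/16 -> H1 at depth 16
  add 0.0.0.0/0 -> H5 at depth 0
  add 0.0.0.0/1 -> H4 at depth 1
  add 36.91.88.171/32 -> H1 at depth 32
  Q 192.188.96.126: descend 1 ; hops seen [H5] ; pick H5
  add 176.0.0.0/4 -> H5 at depth 4
  Q 169.112.0.1: descend 10101001011100000 ; hops seen [H5,H1] ; pick H1
  Q 176.187.69.96: descend 1011 ; hops seen [H5,H5] ; pick H5
  add 185.136.240.128/25 -> H3 at depth 25
  del 169.112.0.0/16 (clear depth 16)
  Q 185.136.240.155: descend 1011100110001000111100001 ; hops seen [H5,H5,H3] ; pick H3
  Q 176.0.33.190: descend 1011 ; hops seen [H5,H5] ; pick H5
  add 244.224.225.128/25 -> H4 at depth 25
  Q 0.0.0.114: descend 00 ; hops seen [H5,H4] ; pick H4
  add 185.136.240.224/28 -> H3 at depth 28
  add 240.0.0.0/5 -> H4 at depth 5
  del 185.136.240.128/25 (clear depth 25)
  add 169.112.116.0/23 -> H6 at depth 23
  del 185.136.240.224/28 (clear depth 28)
  del 240.0.0.0/5 (clear depth 5)
  Q 0.0.0.0: descend 00 ; hops seen [H5,H4] ; pick H4
  add 36.80.0.0/12 -> H6 at depth 12
  add 169.112.116.0/24 -> H0 at depth 24
  add 224.0.0.0/3 -> H3 at depth 3
  Q 0.2.87.106: descend 00 ; hops seen [H5,H4] ; pick H4
  add 244.224.128.0/17 -> H2 at depth 17
  add 244.224.225.246/32 -> H0 at depth 32
  add 169.0.0.0/8 -> H6 at depth 8
  add 185.136.240.0/20 -> H2 at depth 20
  Q 169.112.116.14: descend 101010010111000001110100 ; hops seen [H5,H6,H6,H0] ; pick H0
  add 185.0.0.0/8 -> H1 at depth 8
  del 244.224.128.0/17 (clear depth 17)
  add 169.112.116.0/24 -> H0 at depth 24
  add 244.224.0.0/12 -> H6 at depth 12

== LOOKUPS ==
["H5","H1","H5","H3","H5","H4","H4","H4","H0"]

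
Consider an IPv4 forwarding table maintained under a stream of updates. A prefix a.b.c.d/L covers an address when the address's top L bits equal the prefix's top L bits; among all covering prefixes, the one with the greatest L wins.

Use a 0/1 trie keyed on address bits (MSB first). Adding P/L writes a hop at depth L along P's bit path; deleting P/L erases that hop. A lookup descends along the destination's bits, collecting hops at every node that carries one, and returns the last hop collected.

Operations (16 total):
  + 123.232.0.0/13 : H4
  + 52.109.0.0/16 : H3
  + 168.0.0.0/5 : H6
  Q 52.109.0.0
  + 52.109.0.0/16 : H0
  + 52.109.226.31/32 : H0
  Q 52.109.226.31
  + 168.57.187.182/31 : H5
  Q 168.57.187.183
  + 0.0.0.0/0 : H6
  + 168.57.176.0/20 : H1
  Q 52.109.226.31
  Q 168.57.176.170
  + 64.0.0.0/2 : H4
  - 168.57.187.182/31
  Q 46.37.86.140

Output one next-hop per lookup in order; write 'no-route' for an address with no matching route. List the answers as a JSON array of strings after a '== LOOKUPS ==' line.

Process each operation:
  + 123.232.0.0/13 (H4) depth=13
  + 52.109.0.0/16 (H3) depth=16
  + 168.0.0.0/5 (H6) depth=5
  Q 52.109.0.0: descend 0011010001101101 ; hops seen [H3] ; pick H3
  + 52.109.0.0/16 (H0) depth=16
  + 52.109.226.31/32 (H0) depth=32
  Q 52.109.226.31: descend 00110100011011011110001000011111 ; hops seen [H0,H0] ; pick H0
  + 168.57.187.182/31 (H5) depth=31
  Q 168.57.187.183: descend 1010100000111001101110111011011 ; hops seen [H6,H5] ; pick H5
  + 0.0.0.0/0 (H6) depth=0
  + 168.57.176.0/20 (H1) depth=20
  Q 52.109.226.31: descend 00110100011011011110001000011111 ; hops seen [H6,H0,H0] ; pick H0
  Q 168.57.176.170: descend 10101000001110011011 ; hops seen [H6,H6,H1] ; pick H1
  + 64.0.0.0/2 (H4) depth=2
  - 168.57.187.182/31 clear@31
  Q 46.37.86.140: descend 001 ; hops seen [H6] ; pick H6

== LOOKUPS ==
["H3","H0","H5","H0","H1","H6"]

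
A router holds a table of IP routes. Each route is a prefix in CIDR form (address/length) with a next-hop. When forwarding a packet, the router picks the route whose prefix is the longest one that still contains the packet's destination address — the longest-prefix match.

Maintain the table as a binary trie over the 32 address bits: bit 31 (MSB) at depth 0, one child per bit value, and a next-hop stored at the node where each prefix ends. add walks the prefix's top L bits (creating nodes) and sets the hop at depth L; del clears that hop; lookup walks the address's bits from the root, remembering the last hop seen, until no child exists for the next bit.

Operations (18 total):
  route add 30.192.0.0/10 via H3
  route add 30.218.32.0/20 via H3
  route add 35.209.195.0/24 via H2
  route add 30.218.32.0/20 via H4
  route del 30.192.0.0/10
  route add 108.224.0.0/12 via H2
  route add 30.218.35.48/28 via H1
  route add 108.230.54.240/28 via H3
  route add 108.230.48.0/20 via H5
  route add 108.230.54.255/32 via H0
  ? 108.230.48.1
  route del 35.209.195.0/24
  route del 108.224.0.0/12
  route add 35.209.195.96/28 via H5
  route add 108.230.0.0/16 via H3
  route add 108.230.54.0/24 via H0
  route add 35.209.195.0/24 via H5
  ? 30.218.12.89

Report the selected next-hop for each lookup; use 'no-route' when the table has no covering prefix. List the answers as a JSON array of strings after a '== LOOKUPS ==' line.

Process each operation:
  + 30.192.0.0/10 (H3) depth=10
  + 30.218.32.0/20 (H3) depth=20
  + 35.209.195.0/24 (H2) depth=24
  + 30.218.32.0/20 (H4) depth=20
  - 30.192.0.0/10 clear@10
  + 108.224.0.0/12 (H2) depth=12
  + 30.218.35.48/28 (H1) depth=28
  + 108.230.54.240/28 (H3) depth=28
  + 108.230.48.0/20 (H5) depth=20
  + 108.230.54.255/32 (H0) depth=32
  ? 108.230.48.1  path d0:-→d1:-→d2:-→d3:-→d4:-→d5:-→d6:-→d7:-→d8:-→d9:-→d10:-→d11:-→d12:H2→d13:-→d14:-→d15:-→d16:-→d17:-→d18:-→d19:-→d20:H5→d21:-  best=H5
  - 35.209.195.0/24 clear@24
  - 108.224.0.0/12 clear@12
  + 35.209.195.96/28 (H5) depth=28
  + 108.230.0.0/16 (H3) depth=16
  + 108.230.54.0/24 (H0) depth=24
  + 35.209.195.0/24 (H5) depth=24
  ? 30.218.12.89  path d0:-→d1:-→d2:-→d3:-→d4:-→d5:-→d6:-→d7:-→d8:-→d9:-→d10:-→d11:-→d12:-→d13:-→d14:-→d15:-→d16:-→d17:-→d18:-  best=no-route

== LOOKUPS ==
["H5","no-route"]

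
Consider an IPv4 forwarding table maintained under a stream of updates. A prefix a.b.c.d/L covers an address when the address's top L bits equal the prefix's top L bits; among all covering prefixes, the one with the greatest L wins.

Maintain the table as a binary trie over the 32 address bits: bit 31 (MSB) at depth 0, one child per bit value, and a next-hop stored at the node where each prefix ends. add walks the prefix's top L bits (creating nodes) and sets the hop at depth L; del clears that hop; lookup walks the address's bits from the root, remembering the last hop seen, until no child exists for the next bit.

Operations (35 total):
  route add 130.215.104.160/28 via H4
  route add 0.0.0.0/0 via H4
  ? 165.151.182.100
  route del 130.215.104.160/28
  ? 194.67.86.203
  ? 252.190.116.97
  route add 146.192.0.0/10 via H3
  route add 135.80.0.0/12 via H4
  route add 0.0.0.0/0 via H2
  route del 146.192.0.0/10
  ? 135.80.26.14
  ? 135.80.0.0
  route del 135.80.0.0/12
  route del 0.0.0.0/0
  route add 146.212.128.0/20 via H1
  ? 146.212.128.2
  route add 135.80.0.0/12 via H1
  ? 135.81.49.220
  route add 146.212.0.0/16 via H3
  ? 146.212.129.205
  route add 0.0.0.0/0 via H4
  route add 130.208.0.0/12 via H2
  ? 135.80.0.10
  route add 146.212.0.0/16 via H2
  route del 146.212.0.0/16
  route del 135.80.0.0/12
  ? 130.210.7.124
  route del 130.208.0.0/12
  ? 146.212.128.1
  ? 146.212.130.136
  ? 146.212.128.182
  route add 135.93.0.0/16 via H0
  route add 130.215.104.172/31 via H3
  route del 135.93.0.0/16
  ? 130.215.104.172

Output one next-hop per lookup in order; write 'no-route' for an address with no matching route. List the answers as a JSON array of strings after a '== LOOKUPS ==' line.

Apply in order:
  + 130.215.104.160/28 (H4) depth=28
  + 0.0.0.0/0 (H4) depth=0
  lookup 165.151.182.100: bits 10 walk d0:H4→d1:-→d2:- -> H4
  - 130.215.104.160/28 clear@28
  lookup 194.67.86.203: bits 1 walk d0:H4→d1:- -> H4
  lookup 252.190.116.97: bits 1 walk d0:H4→d1:- -> H4
  + 146.192.0.0/10 (H3) depth=10
  + 135.80.0.0/12 (H4) depth=12
  + 0.0.0.0/0 (H2) depth=0
  - 146.192.0.0/10 clear@10
  lookup 135.80.26.14: bits 100001110101 walk d0:H2→d1:-→d2:-→d3:-→d4:-→d5:-→d6:-→d7:-→d8:-→d9:-→d10:-→d11:-→d12:H4 -> H4
  lookup 135.80.0.0: bits 100001110101 walk d0:H2→d1:-→d2:-→d3:-→d4:-→d5:-→d6:-→d7:-→d8:-→d9:-→d10:-→d11:-→d12:H4 -> H4
  - 135.80.0.0/12 clear@12
  - 0.0.0.0/0 clear@0
  + 146.212.128.0/20 (H1) depth=20
  lookup 146.212.128.2: bits 10010010110101001000 walk d0:-→d1:-→d2:-→d3:-→d4:-→d5:-→d6:-→d7:-→d8:-→d9:-→d10:-→d11:-→d12:-→d13:-→d14:-→d15:-→d16:-→d17:-→d18:-→d19:-→d20:H1 -> H1
  + 135.80.0.0/12 (H1) depth=12
  lookup 135.81.49.220: bits 100001110101 walk d0:-→d1:-→d2:-→d3:-→d4:-→d5:-→d6:-→d7:-→d8:-→d9:-→d10:-→d11:-→d12:H1 -> H1
  + 146.212.0.0/16 (H3) depth=16
  lookup 146.212.129.205: bits 10010010110101001000 walk d0:-→d1:-→d2:-→d3:-→d4:-→d5:-→d6:-→d7:-→d8:-→d9:-→d10:-→d11:-→d12:-→d13:-→d14:-→d15:-→d16:H3→d17:-→d18:-→d19:-→d20:H1 -> H1
  + 0.0.0.0/0 (H4) depth=0
  + 130.208.0.0/12 (H2) depth=12
  lookup 135.80.0.10: bits 100001110101 walk d0:H4→d1:-→d2:-→d3:-→d4:-→d5:-→d6:-→d7:-→d8:-→d9:-→d10:-→d11:-→d12:H1 -> H1
  + 146.212.0.0/16 (H2) depth=16
  - 146.212.0.0/16 clear@16
  - 135.80.0.0/12 clear@12
  lookup 130.210.7.124: bits 1000001011010 walk d0:H4→d1:-→d2:-→d3:-→d4:-→d5:-→d6:-→d7:-→d8:-→d9:-→d10:-→d11:-→d12:H2→d13:- -> H2
  - 130.208.0.0/12 clear@12
  lookup 146.212.128.1: bits 10010010110101001000 walk d0:H4→d1:-→d2:-→d3:-→d4:-→d5:-→d6:-→d7:-→d8:-→d9:-→d10:-→d11:-→d12:-→d13:-→d14:-→d15:-→d16:-→d17:-→d18:-→d19:-→d20:H1 -> H1
  lookup 146.212.130.136: bits 10010010110101001000 walk d0:H4→d1:-→d2:-→d3:-→d4:-→d5:-→d6:-→d7:-→d8:-→d9:-→d10:-→d11:-→d12:-→d13:-→d14:-→d15:-→d16:-→d17:-→d18:-→d19:-→d20:H1 -> H1
  lookup 146.212.128.182: bits 10010010110101001000 walk d0:H4→d1:-→d2:-→d3:-→d4:-→d5:-→d6:-→d7:-→d8:-→d9:-→d10:-→d11:-→d12:-→d13:-→d14:-→d15:-→d16:-→d17:-→d18:-→d19:-→d20:H1 -> H1
  + 135.93.0.0/16 (H0) depth=16
  + 130.215.104.172/31 (H3) depth=31
  - 135.93.0.0/16 clear@16
  lookup 130.215.104.172: bits 1000001011010111011010001010110 walk d0:H4→d1:-→d2:-→d3:-→d4:-→d5:-→d6:-→d7:-→d8:-→d9:-→d10:-→d11:-→d12:-→d13:-→d14:-→d15:-→d16:-→d17:-→d18:-→d19:-→d20:-→d21:-→d22:-→d23:-→d24:-→d25:-→d26:-→d27:-→d28:-→d29:-→d30:-→d31:H3 -> H3

== LOOKUPS ==
["H4","H4","H4","H4","H4","H1","H1","H1","H1","H2","H1","H1","H1","H3"]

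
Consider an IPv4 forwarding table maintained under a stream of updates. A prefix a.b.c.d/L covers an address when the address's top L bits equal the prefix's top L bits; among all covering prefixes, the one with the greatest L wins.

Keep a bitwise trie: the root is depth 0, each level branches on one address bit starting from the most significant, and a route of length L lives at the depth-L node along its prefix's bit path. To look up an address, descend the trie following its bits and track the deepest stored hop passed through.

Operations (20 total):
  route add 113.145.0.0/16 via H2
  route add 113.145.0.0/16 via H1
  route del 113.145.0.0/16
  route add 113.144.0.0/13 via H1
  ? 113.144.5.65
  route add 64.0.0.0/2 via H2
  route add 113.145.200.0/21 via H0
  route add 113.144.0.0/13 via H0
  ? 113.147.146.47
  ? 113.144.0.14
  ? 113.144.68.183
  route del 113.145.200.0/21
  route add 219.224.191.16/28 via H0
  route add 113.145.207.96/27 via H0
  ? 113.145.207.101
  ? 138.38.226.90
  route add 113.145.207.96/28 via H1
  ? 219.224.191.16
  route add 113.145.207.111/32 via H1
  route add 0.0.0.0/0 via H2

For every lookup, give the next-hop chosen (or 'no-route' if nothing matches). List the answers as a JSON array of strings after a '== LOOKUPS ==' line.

Apply in order:
  + 113.145.0.0/16 (H2) depth=16
  + 113.145.0.0/16 (H1) depth=16
  - 113.145.0.0/16 clear@16
  + 113.144.0.0/13 (H1) depth=13
  lookup 113.144.5.65: bits 011100011001000 walk d0:-→d1:-→d2:-→d3:-→d4:-→d5:-→d6:-→d7:-→d8:-→d9:-→d10:-→d11:-→d12:-→d13:H1→d14:-→d15:- -> H1
  + 64.0.0.0/2 (H2) depth=2
  + 113.145.200.0/21 (H0) depth=21
  + 113.144.0.0/13 (H0) depth=13
  lookup 113.147.146.47: bits 01110001100100 walk d0:-→d1:-→d2:H2→d3:-→d4:-→d5:-→d6:-→d7:-→d8:-→d9:-→d10:-→d11:-→d12:-→d13:H0→d14:- -> H0
  lookup 113.144.0.14: bits 011100011001000 walk d0:-→d1:-→d2:H2→d3:-→d4:-→d5:-→d6:-→d7:-→d8:-→d9:-→d10:-→d11:-→d12:-→d13:H0→d14:-→d15:- -> H0
  lookup 113.144.68.183: bits 011100011001000 walk d0:-→d1:-→d2:H2→d3:-→d4:-→d5:-→d6:-→d7:-→d8:-→d9:-→d10:-→d11:-→d12:-→d13:H0→d14:-→d15:- -> H0
  - 113.145.200.0/21 clear@21
  + 219.224.191.16/28 (H0) depth=28
  + 113.145.207.96/27 (H0) depth=27
  lookup 113.145.207.101: bits 011100011001000111001111011 walk d0:-→d1:-→d2:H2→d3:-→d4:-→d5:-→d6:-→d7:-→d8:-→d9:-→d10:-→d11:-→d12:-→d13:H0→d14:-→d15:-→d16:-→d17:-→d18:-→d19:-→d20:-→d21:-→d22:-→d23:-→d24:-→d25:-→d26:-→d27:H0 -> H0
  lookup 138.38.226.90: bits 1 walk d0:-→d1:- -> no-route
  + 113.145.207.96/28 (H1) depth=28
  lookup 219.224.191.16: bits 1101101111100000101111110001 walk d0:-→d1:-→d2:-→d3:-→d4:-→d5:-→d6:-→d7:-→d8:-→d9:-→d10:-→d11:-→d12:-→d13:-→d14:-→d15:-→d16:-→d17:-→d18:-→d19:-→d20:-→d21:-→d22:-→d23:-→d24:-→d25:-→d26:-→d27:-→d28:H0 -> H0
  + 113.145.207.111/32 (H1) depth=32
  + 0.0.0.0/0 (H2) depth=0

== LOOKUPS ==
["H1","H0","H0","H0","H0","no-route","H0"]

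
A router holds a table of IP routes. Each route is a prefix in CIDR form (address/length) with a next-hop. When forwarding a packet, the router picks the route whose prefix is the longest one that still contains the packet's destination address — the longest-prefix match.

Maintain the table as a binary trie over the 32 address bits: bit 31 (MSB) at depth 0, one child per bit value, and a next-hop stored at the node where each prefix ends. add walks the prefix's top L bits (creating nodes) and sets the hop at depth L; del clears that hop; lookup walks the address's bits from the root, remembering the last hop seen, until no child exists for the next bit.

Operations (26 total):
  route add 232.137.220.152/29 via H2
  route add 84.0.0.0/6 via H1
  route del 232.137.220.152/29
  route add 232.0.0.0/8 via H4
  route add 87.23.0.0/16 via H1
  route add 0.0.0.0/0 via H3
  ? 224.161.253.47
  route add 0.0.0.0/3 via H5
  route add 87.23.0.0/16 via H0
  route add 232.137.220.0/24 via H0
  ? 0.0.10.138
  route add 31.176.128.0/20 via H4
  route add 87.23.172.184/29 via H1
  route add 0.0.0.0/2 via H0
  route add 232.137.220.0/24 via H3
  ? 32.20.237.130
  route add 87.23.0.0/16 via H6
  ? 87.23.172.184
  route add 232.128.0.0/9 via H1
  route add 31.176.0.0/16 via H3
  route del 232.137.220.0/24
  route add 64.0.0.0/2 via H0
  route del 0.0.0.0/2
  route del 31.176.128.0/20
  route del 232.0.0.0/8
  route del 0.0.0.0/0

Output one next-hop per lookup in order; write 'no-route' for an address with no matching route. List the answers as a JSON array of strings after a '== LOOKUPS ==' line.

Trace:
  + 232.137.220.152/29 (H2) depth=29
  + 84.0.0.0/6 (H1) depth=6
  - 232.137.220.152/29 clear@29
  + 232.0.0.0/8 (H4) depth=8
  + 87.23.0.0/16 (H1) depth=16
  + 0.0.0.0/0 (H3) depth=0
  Q 224.161.253.47: descend 1110 ; hops seen [H3] ; pick H3
  + 0.0.0.0/3 (H5) depth=3
  + 87.23.0.0/16 (H0) depth=16
  + 232.137.220.0/24 (H0) depth=24
  Q 0.0.10.138: descend 000 ; hops seen [H3,H5] ; pick H5
  + 31.176.128.0/20 (H4) depth=20
  + 87.23.172.184/29 (H1) depth=29
  + 0.0.0.0/2 (H0) depth=2
  + 232.137.220.0/24 (H3) depth=24
  Q 32.20.237.130: descend 00 ; hops seen [H3,H0] ; pick H0
  + 87.23.0.0/16 (H6) depth=16
  Q 87.23.172.184: descend 01010111000101111010110010111 ; hops seen [H3,H1,H6,H1] ; pick H1
  + 232.128.0.0/9 (H1) depth=9
  + 31.176.0.0/16 (H3) depth=16
  - 232.137.220.0/24 clear@24
  + 64.0.0.0/2 (H0) depth=2
  - 0.0.0.0/2 clear@2
  - 31.176.128.0/20 clear@20
  - 232.0.0.0/8 clear@8
  - 0.0.0.0/0 clear@0

== LOOKUPS ==
["H3","H5","H0","H1"]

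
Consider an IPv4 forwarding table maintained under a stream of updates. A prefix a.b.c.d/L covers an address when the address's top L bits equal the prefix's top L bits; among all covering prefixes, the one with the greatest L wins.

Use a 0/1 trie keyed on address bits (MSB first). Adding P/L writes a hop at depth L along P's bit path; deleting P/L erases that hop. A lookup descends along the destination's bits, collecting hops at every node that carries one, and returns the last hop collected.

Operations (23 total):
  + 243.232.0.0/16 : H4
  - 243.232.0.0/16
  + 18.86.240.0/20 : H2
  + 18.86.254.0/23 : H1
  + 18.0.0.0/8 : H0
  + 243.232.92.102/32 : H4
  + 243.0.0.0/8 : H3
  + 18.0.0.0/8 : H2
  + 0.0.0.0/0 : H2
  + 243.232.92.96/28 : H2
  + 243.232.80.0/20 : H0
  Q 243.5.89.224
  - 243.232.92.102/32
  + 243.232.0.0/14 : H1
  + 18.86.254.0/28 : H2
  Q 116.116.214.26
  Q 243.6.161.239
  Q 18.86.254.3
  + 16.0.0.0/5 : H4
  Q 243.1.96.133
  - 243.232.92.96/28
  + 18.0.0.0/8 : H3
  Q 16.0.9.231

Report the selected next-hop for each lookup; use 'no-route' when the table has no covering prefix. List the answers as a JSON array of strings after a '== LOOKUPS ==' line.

Trace:
  + 243.232.0.0/16 (H4) depth=16
  - 243.232.0.0/16 clear@16
  + 18.86.240.0/20 (H2) depth=20
  + 18.86.254.0/23 (H1) depth=23
  + 18.0.0.0/8 (H0) depth=8
  + 243.232.92.102/32 (H4) depth=32
  + 243.0.0.0/8 (H3) depth=8
  + 18.0.0.0/8 (H2) depth=8
  + 0.0.0.0/0 (H2) depth=0
  + 243.232.92.96/28 (H2) depth=28
  + 243.232.80.0/20 (H0) depth=20
  ? 243.5.89.224  path d0:H2→d1:-→d2:-→d3:-→d4:-→d5:-→d6:-→d7:-→d8:H3  best=H3
  - 243.232.92.102/32 clear@32
  + 243.232.0.0/14 (H1) depth=14
  + 18.86.254.0/28 (H2) depth=28
  ? 116.116.214.26  path d0:H2→d1:-  best=H2
  ? 243.6.161.239  path d0:H2→d1:-→d2:-→d3:-→d4:-→d5:-→d6:-→d7:-→d8:H3  best=H3
  ? 18.86.254.3  path d0:H2→d1:-→d2:-→d3:-→d4:-→d5:-→d6:-→d7:-→d8:H2→d9:-→d10:-→d11:-→d12:-→d13:-→d14:-→d15:-→d16:-→d17:-→d18:-→d19:-→d20:H2→d21:-→d22:-→d23:H1→d24:-→d25:-→d26:-→d27:-→d28:H2  best=H2
  + 16.0.0.0/5 (H4) depth=5
  ? 243.1.96.133  path d0:H2→d1:-→d2:-→d3:-→d4:-→d5:-→d6:-→d7:-→d8:H3  best=H3
  - 243.232.92.96/28 clear@28
  + 18.0.0.0/8 (H3) depth=8
  ? 16.0.9.231  path d0:H2→d1:-→d2:-→d3:-→d4:-→d5:H4→d6:-  best=H4

== LOOKUPS ==
["H3","H2","H3","H2","H3","H4"]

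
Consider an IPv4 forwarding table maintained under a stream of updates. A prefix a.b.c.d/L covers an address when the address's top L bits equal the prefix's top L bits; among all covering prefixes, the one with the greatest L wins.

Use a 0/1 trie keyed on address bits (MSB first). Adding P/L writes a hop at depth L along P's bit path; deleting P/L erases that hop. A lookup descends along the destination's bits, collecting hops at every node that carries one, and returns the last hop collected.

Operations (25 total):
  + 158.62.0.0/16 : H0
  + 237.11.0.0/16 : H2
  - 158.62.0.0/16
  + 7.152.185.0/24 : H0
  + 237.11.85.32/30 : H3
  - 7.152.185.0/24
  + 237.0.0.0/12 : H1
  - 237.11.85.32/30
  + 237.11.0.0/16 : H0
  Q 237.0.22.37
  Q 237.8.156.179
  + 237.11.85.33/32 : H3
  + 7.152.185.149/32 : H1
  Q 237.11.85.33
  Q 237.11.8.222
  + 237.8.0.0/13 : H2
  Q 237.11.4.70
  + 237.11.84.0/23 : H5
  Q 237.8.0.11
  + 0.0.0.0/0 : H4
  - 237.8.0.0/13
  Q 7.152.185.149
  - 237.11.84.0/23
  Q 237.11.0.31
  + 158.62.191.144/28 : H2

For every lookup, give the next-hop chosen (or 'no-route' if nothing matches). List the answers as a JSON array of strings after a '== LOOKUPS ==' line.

Apply in order:
  + 158.62.0.0/16 (H0) depth=16
  + 237.11.0.0/16 (H2) depth=16
  - 158.62.0.0/16 clear@16
  + 7.152.185.0/24 (H0) depth=24
  + 237.11.85.32/30 (H3) depth=30
  - 7.152.185.0/24 clear@24
  + 237.0.0.0/12 (H1) depth=12
  - 237.11.85.32/30 clear@30
  + 237.11.0.0/16 (H0) depth=16
  lookup 237.0.22.37: bits 111011010000 walk d0:-→d1:-→d2:-→d3:-→d4:-→d5:-→d6:-→d7:-→d8:-→d9:-→d10:-→d11:-→d12:H1 -> H1
  lookup 237.8.156.179: bits 11101101000010 walk d0:-→d1:-→d2:-→d3:-→d4:-→d5:-→d6:-→d7:-→d8:-→d9:-→d10:-→d11:-→d12:H1→d13:-→d14:- -> H1
  + 237.11.85.33/32 (H3) depth=32
  + 7.152.185.149/32 (H1) depth=32
  lookup 237.11.85.33: bits 11101101000010110101010100100001 walk d0:-→d1:-→d2:-→d3:-→d4:-→d5:-→d6:-→d7:-→d8:-→d9:-→d10:-→d11:-→d12:H1→d13:-→d14:-→d15:-→d16:H0→d17:-→d18:-→d19:-→d20:-→d21:-→d22:-→d23:-→d24:-→d25:-→d26:-→d27:-→d28:-→d29:-→d30:-→d31:-→d32:H3 -> H3
  lookup 237.11.8.222: bits 11101101000010110 walk d0:-→d1:-→d2:-→d3:-→d4:-→d5:-→d6:-→d7:-→d8:-→d9:-→d10:-→d11:-→d12:H1→d13:-→d14:-→d15:-→d16:H0→d17:- -> H0
  + 237.8.0.0/13 (H2) depth=13
  lookup 237.11.4.70: bits 11101101000010110 walk d0:-→d1:-→d2:-→d3:-→d4:-→d5:-→d6:-→d7:-→d8:-→d9:-→d10:-→d11:-→d12:H1→d13:H2→d14:-→d15:-→d16:H0→d17:- -> H0
  + 237.11.84.0/23 (H5) depth=23
  lookup 237.8.0.11: bits 11101101000010 walk d0:-→d1:-→d2:-→d3:-→d4:-→d5:-→d6:-→d7:-→d8:-→d9:-→d10:-→d11:-→d12:H1→d13:H2→d14:- -> H2
  + 0.0.0.0/0 (H4) depth=0
  - 237.8.0.0/13 clear@13
  lookup 7.152.185.149: bits 00000111100110001011100110010101 walk d0:H4→d1:-→d2:-→d3:-→d4:-→d5:-→d6:-→d7:-→d8:-→d9:-→d10:-→d11:-→d12:-→d13:-→d14:-→d15:-→d16:-→d17:-→d18:-→d19:-→d20:-→d21:-→d22:-→d23:-→d24:-→d25:-→d26:-→d27:-→d28:-→d29:-→d30:-→d31:-→d32:H1 -> H1
  - 237.11.84.0/23 clear@23
  lookup 237.11.0.31: bits 11101101000010110 walk d0:H4→d1:-→d2:-→d3:-→d4:-→d5:-→d6:-→d7:-→d8:-→d9:-→d10:-→d11:-→d12:H1→d13:-→d14:-→d15:-→d16:H0→d17:- -> H0
  + 158.62.191.144/28 (H2) depth=28

== LOOKUPS ==
["H1","H1","H3","H0","H0","H2","H1","H0"]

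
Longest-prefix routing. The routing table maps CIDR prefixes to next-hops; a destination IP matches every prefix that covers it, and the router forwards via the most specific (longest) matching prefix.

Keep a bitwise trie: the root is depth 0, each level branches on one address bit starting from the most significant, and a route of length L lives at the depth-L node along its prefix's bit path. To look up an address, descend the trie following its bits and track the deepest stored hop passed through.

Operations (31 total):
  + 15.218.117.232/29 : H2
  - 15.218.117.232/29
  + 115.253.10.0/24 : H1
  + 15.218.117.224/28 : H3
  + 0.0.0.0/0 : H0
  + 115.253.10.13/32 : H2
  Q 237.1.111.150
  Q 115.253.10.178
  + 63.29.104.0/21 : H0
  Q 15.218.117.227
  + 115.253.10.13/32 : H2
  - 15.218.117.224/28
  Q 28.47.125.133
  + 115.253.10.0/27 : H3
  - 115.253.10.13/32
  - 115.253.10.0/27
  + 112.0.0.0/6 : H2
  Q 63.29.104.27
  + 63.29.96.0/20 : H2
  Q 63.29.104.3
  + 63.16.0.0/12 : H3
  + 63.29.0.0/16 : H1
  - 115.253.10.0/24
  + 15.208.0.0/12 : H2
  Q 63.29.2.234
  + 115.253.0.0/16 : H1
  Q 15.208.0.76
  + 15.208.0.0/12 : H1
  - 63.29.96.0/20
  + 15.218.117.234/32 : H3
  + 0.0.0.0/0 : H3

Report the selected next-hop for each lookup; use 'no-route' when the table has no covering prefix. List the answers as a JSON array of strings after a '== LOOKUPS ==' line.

Process each operation:
  add 15.218.117.232/29 -> H2 at depth 29
  - 15.218.117.232/29 clear@29
  add 115.253.10.0/24 -> H1 at depth 24
  add 15.218.117.224/28 -> H3 at depth 28
  add 0.0.0.0/0 -> H0 at depth 0
  add 115.253.10.13/32 -> H2 at depth 32
  Q 237.1.111.150: descend ε ; hops seen [H0] ; pick H0
  Q 115.253.10.178: descend 011100111111110100001010 ; hops seen [H0,H1] ; pick H1
  add 63.29.104.0/21 -> H0 at depth 21
  Q 15.218.117.227: descend 0000111111011010011101011110 ; hops seen [H0,H3] ; pick H3
  add 115.253.10.13/32 -> H2 at depth 32
  - 15.218.117.224/28 clear@28
  Q 28.47.125.133: descend 000 ; hops seen [H0] ; pick H0
  add 115.253.10.0/27 -> H3 at depth 27
  - 115.253.10.13/32 clear@32
  - 115.253.10.0/27 clear@27
  add 112.0.0.0/6 -> H2 at depth 6
  Q 63.29.104.27: descend 001111110001110101101 ; hops seen [H0,H0] ; pick H0
  add 63.29.96.0/20 -> H2 at depth 20
  Q 63.29.104.3: descend 001111110001110101101 ; hops seen [H0,H2,H0] ; pick H0
  add 63.16.0.0/12 -> H3 at depth 12
  add 63.29.0.0/16 -> H1 at depth 16
  - 115.253.10.0/24 clear@24
  add 15.208.0.0/12 -> H2 at depth 12
  Q 63.29.2.234: descend 00111111000111010 ; hops seen [H0,H3,H1] ; pick H1
  add 115.253.0.0/16 -> H1 at depth 16
  Q 15.208.0.76: descend 000011111101 ; hops seen [H0,H2] ; pick H2
  add 15.208.0.0/12 -> H1 at depth 12
  - 63.29.96.0/20 clear@20
  add 15.218.117.234/32 -> H3 at depth 32
  add 0.0.0.0/0 -> H3 at depth 0

== LOOKUPS ==
["H0","H1","H3","H0","H0","H0","H1","H2"]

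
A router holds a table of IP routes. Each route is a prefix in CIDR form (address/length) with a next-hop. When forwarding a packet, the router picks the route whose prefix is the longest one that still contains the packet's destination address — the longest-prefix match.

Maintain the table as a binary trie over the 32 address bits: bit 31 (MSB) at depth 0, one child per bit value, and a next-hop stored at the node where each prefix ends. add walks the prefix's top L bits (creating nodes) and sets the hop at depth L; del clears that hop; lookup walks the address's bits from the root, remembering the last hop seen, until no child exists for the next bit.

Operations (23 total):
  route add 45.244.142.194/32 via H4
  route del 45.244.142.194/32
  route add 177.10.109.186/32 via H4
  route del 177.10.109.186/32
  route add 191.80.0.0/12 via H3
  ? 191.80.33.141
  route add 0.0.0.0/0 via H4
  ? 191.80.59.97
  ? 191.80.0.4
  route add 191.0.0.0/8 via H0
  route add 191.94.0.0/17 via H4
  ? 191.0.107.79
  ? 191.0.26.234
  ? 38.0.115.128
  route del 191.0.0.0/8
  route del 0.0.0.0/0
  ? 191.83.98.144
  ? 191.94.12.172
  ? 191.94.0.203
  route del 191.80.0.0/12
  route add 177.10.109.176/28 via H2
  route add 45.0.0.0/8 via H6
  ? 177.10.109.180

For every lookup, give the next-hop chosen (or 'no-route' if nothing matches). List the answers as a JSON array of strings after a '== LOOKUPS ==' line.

Process each operation:
  add 45.244.142.194/32 -> H4 at depth 32
  del 45.244.142.194/32 (clear depth 32)
  add 177.10.109.186/32 -> H4 at depth 32
  del 177.10.109.186/32 (clear depth 32)
  add 191.80.0.0/12 -> H3 at depth 12
  Q 191.80.33.141: descend 101111110101 ; hops seen [H3] ; pick H3
  add 0.0.0.0/0 -> H4 at depth 0
  Q 191.80.59.97: descend 101111110101 ; hops seen [H4,H3] ; pick H3
  Q 191.80.0.4: descend 101111110101 ; hops seen [H4,H3] ; pick H3
  add 191.0.0.0/8 -> H0 at depth 8
  add 191.94.0.0/17 -> H4 at depth 17
  Q 191.0.107.79: descend 101111110 ; hops seen [H4,H0] ; pick H0
  Q 191.0.26.234: descend 101111110 ; hops seen [H4,H0] ; pick H0
  Q 38.0.115.128: descend 0010 ; hops seen [H4] ; pick H4
  del 191.0.0.0/8 (clear depth 8)
  del 0.0.0.0/0 (clear depth 0)
  Q 191.83.98.144: descend 101111110101 ; hops seen [H3] ; pick H3
  Q 191.94.12.172: descend 10111111010111100 ; hops seen [H3,H4] ; pick H4
  Q 191.94.0.203: descend 10111111010111100 ; hops seen [H3,H4] ; pick H4
  del 191.80.0.0/12 (clear depth 12)
  add 177.10.109.176/28 -> H2 at depth 28
  add 45.0.0.0/8 -> H6 at depth 8
  Q 177.10.109.180: descend 1011000100001010011011011011 ; hops seen [H2] ; pick H2

== LOOKUPS ==
["H3","H3","H3","H0","H0","H4","H3","H4","H4","H2"]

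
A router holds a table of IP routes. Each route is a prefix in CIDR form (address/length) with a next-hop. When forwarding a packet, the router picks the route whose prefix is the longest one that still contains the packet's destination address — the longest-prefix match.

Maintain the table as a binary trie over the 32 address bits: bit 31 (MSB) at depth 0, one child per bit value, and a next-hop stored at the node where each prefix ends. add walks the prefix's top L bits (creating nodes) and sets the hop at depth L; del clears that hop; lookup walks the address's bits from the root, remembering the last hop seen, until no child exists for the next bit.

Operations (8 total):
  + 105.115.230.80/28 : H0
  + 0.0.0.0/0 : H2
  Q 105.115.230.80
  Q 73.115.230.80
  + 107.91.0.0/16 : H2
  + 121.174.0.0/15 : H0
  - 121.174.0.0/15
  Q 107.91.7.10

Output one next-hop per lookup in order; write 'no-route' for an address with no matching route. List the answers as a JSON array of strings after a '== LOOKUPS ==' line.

Apply in order:
  + 105.115.230.80/28 (H0) depth=28
  + 0.0.0.0/0 (H2) depth=0
  Q 105.115.230.80: descend 0110100101110011111001100101 ; hops seen [H2,H0] ; pick H0
  Q 73.115.230.80: descend 01 ; hops seen [H2] ; pick H2
  + 107.91.0.0/16 (H2) depth=16
  + 121.174.0.0/15 (H0) depth=15
  del 121.174.0.0/15 (clear depth 15)
  Q 107.91.7.10: descend 0110101101011011 ; hops seen [H2,H2] ; pick H2

== LOOKUPS ==
["H0","H2","H2"]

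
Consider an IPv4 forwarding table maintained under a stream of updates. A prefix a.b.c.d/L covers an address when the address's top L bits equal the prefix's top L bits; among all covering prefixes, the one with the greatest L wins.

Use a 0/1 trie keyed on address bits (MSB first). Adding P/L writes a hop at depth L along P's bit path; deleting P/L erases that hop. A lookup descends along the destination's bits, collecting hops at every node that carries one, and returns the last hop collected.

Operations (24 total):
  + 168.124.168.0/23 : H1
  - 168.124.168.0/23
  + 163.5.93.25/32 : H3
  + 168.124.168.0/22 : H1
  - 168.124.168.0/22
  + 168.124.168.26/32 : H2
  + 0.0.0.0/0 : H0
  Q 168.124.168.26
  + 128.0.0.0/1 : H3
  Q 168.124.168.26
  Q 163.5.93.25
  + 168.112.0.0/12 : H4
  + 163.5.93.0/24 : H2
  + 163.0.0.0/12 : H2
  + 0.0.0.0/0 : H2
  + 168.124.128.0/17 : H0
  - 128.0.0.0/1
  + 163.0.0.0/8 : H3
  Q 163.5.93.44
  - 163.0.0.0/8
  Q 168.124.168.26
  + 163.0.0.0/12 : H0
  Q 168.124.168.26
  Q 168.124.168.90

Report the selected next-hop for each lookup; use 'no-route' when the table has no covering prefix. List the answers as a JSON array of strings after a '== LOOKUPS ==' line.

Apply in order:
  add 168.124.168.0/23 -> H1 at depth 23
  - 168.124.168.0/23 clear@23
  add 163.5.93.25/32 -> H3 at depth 32
  add 168.124.168.0/22 -> H1 at depth 22
  - 168.124.168.0/22 clear@22
  add 168.124.168.26/32 -> H2 at depth 32
  add 0.0.0.0/0 -> H0 at depth 0
  lookup 168.124.168.26: bits 10101000011111001010100000011010 walk d0:H0→d1:-→d2:-→d3:-→d4:-→d5:-→d6:-→d7:-→d8:-→d9:-→d10:-→d11:-→d12:-→d13:-→d14:-→d15:-→d16:-→d17:-→d18:-→d19:-→d20:-→d21:-→d22:-→d23:-→d24:-→d25:-→d26:-→d27:-→d28:-→d29:-→d30:-→d31:-→d32:H2 -> H2
  add 128.0.0.0/1 -> H3 at depth 1
  lookup 168.124.168.26: bits 10101000011111001010100000011010 walk d0:H0→d1:H3→d2:-→d3:-→d4:-→d5:-→d6:-→d7:-→d8:-→d9:-→d10:-→d11:-→d12:-→d13:-→d14:-→d15:-→d16:-→d17:-→d18:-→d19:-→d20:-→d21:-→d22:-→d23:-→d24:-→d25:-→d26:-→d27:-→d28:-→d29:-→d30:-→d31:-→d32:H2 -> H2
  lookup 163.5.93.25: bits 10100011000001010101110100011001 walk d0:H0→d1:H3→d2:-→d3:-→d4:-→d5:-→d6:-→d7:-→d8:-→d9:-→d10:-→d11:-→d12:-→d13:-→d14:-→d15:-→d16:-→d17:-→d18:-→d19:-→d20:-→d21:-→d22:-→d23:-→d24:-→d25:-→d26:-→d27:-→d28:-→d29:-→d30:-→d31:-→d32:H3 -> H3
  add 168.112.0.0/12 -> H4 at depth 12
  add 163.5.93.0/24 -> H2 at depth 24
  add 163.0.0.0/12 -> H2 at depth 12
  add 0.0.0.0/0 -> H2 at depth 0
  add 168.124.128.0/17 -> H0 at depth 17
  - 128.0.0.0/1 clear@1
  add 163.0.0.0/8 -> H3 at depth 8
  lookup 163.5.93.44: bits 10100011000001010101110100 walk d0:H2→d1:-→d2:-→d3:-→d4:-→d5:-→d6:-→d7:-→d8:H3→d9:-→d10:-→d11:-→d12:H2→d13:-→d14:-→d15:-→d16:-→d17:-→d18:-→d19:-→d20:-→d21:-→d22:-→d23:-→d24:H2→d25:-→d26:- -> H2
  - 163.0.0.0/8 clear@8
  lookup 168.124.168.26: bits 10101000011111001010100000011010 walk d0:H2→d1:-→d2:-→d3:-→d4:-→d5:-→d6:-→d7:-→d8:-→d9:-→d10:-→d11:-→d12:H4→d13:-→d14:-→d15:-→d16:-→d17:H0→d18:-→d19:-→d20:-→d21:-→d22:-→d23:-→d24:-→d25:-→d26:-→d27:-→d28:-→d29:-→d30:-→d31:-→d32:H2 -> H2
  add 163.0.0.0/12 -> H0 at depth 12
  lookup 168.124.168.26: bits 10101000011111001010100000011010 walk d0:H2→d1:-→d2:-→d3:-→d4:-→d5:-→d6:-→d7:-→d8:-→d9:-→d10:-→d11:-→d12:H4→d13:-→d14:-→d15:-→d16:-→d17:H0→d18:-→d19:-→d20:-→d21:-→d22:-→d23:-→d24:-→d25:-→d26:-→d27:-→d28:-→d29:-→d30:-→d31:-→d32:H2 -> H2
  lookup 168.124.168.90: bits 1010100001111100101010000 walk d0:H2→d1:-→d2:-→d3:-→d4:-→d5:-→d6:-→d7:-→d8:-→d9:-→d10:-→d11:-→d12:H4→d13:-→d14:-→d15:-→d16:-→d17:H0→d18:-→d19:-→d20:-→d21:-→d22:-→d23:-→d24:-→d25:- -> H0

== LOOKUPS ==
["H2","H2","H3","H2","H2","H2","H0"]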